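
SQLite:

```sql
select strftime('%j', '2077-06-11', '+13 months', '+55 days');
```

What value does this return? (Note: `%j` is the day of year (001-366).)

First apply '+13 months', '+55 days': 2077-06-11 → 2078-09-04.
Day-of-year for 2078-09-04: days since 2078-01-01 inclusive = 247, zero-padded to 247.

247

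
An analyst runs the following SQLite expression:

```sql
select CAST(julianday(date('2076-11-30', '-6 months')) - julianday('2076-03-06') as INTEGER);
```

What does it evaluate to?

Adding -6 months to 2076-11-30 gives 2076-05-30.
25 days remain in March 2076 after the 6th (31 − 6).
April 2076: 30 days.
Then 30 days into May 2076.
Total: 25 + 30 + 30 = 85.

85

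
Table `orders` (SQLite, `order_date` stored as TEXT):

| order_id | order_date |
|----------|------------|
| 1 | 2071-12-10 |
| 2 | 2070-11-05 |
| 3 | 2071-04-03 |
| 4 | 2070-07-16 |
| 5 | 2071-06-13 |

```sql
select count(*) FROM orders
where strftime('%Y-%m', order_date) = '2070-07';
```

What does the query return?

Rows with year-month 2070-07: 2070-07-16 → 1.

1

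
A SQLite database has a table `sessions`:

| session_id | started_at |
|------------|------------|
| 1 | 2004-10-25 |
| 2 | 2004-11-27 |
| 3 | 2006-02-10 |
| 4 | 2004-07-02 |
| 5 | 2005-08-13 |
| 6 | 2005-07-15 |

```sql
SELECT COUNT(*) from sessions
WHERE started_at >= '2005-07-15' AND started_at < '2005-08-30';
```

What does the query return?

2

Rows in [2005-07-15, 2005-08-30): 2005-08-13, 2005-07-15 → 2 rows.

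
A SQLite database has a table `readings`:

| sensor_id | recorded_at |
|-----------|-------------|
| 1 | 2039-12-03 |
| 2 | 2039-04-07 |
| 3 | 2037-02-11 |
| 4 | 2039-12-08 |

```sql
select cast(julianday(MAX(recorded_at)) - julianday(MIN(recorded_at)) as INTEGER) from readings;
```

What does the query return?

MIN = 2037-02-11, MAX = 2039-12-08.
17 days remain in February 2037 after the 11th (28 − 11).
Full months from March 2037 through November 2039 contribute their day counts.
Then 8 days into December 2039.
Total: 17 + 31 + 30 + 31 + 30 + 31 + 31 + 30 + 31 + 30 + 31 + 31 + 28 + 31 + 30 + 31 + 30 + 31 + 31 + 30 + 31 + 30 + 31 + 31 + 28 + 31 + 30 + 31 + 30 + 31 + 31 + 30 + 31 + 30 + 8 = 1030.

1030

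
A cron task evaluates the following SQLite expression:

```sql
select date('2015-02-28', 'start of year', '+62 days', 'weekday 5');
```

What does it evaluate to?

`start of year` rewinds 2015-02-28 to 2015-01-01.
Applying '+62 days' to 2015-01-01: counting 62 days forward gives 2015-03-04.
`weekday 5` advances to the next Friday; 2015-03-04 is a Wednesday, so it moves forward to 2015-03-06.

2015-03-06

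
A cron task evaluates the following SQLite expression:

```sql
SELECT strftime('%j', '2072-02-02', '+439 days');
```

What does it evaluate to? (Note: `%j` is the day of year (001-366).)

106

First apply '+439 days': 2072-02-02 → 2073-04-16.
Day-of-year for 2073-04-16: days since 2073-01-01 inclusive = 106, zero-padded to 106.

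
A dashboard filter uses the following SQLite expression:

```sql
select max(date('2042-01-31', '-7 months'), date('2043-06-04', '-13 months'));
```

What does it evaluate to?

2042-05-04

date('2042-01-31', '-7 months') → 2041-07-01.
date('2043-06-04', '-13 months') → 2042-05-04.
Later of the two is 2042-05-04.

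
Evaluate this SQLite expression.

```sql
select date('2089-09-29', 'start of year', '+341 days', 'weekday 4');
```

2089-12-08

`start of year` rewinds 2089-09-29 to 2089-01-01.
Applying '+341 days' to 2089-01-01: counting 341 days forward gives 2089-12-08.
`weekday 4` advances to the next Thursday; 2089-12-08 is already a Thursday, so it stays at 2089-12-08.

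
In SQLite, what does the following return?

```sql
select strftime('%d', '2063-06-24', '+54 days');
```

17

First apply '+54 days': 2063-06-24 → 2063-08-17.
`%d` extracts the 2-digit day of month: 17.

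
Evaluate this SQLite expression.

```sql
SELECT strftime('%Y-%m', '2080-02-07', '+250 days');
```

First apply '+250 days': 2080-02-07 → 2080-10-14.
`%Y-%m` extracts the year-month: 2080-10.

2080-10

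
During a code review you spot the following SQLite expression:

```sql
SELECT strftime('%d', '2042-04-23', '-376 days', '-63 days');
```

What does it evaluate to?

First apply '-376 days', '-63 days': 2042-04-23 → 2041-02-08.
`%d` extracts the 2-digit day of month: 08.

08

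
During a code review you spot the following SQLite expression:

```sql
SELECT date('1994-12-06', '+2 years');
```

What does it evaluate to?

1996-12-06

Adding +2 years to 1994-12-06 gives 1996-12-06.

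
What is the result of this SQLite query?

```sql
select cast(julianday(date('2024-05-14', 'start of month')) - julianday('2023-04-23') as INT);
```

`start of month` rewinds 2024-05-14 to 2024-05-01.
7 days remain in April 2023 after the 23rd (30 − 23).
Full months from May 2023 through April 2024 contribute their day counts.
Then 1 day into May 2024.
Total: 7 + 31 + 30 + 31 + 31 + 30 + 31 + 30 + 31 + 31 + 29 + 31 + 30 + 1 = 374.

374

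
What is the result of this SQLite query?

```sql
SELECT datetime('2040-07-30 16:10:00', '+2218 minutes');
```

2218 minutes = 36h 58m; +2218 minutes from 2040-07-30 16:10:00 is 2040-08-01 05:08:00 (crosses midnight).

2040-08-01 05:08:00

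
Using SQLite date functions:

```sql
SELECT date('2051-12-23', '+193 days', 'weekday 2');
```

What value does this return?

2052-07-09

Applying '+193 days' to 2051-12-23: counting 193 days forward gives 2052-07-03.
`weekday 2` advances to the next Tuesday; 2052-07-03 is a Wednesday, so it moves forward to 2052-07-09.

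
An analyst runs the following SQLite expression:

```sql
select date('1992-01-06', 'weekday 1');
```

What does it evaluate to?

1992-01-06

`weekday 1` advances to the next Monday; 1992-01-06 is already a Monday, so it stays at 1992-01-06.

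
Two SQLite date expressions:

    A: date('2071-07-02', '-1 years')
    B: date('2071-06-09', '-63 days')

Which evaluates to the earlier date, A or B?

A

A = 2070-07-02.
B = 2071-04-07.
A is earlier.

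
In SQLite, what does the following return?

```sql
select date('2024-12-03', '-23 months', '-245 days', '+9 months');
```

Adding -23 months to 2024-12-03 gives 2023-01-03.
Applying '-245 days' to 2023-01-03: counting 245 days back gives 2022-05-03.
Adding +9 months to 2022-05-03 gives 2023-02-03.

2023-02-03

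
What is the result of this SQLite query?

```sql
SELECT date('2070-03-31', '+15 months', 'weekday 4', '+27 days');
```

2071-07-29

Adding +15 months to 2070-03-31 targets 2071-06-31. June 2071 has only 30 days, so SQLite normalizes the 1-day overflow forward to 2071-07-01.
`weekday 4` advances to the next Thursday; 2071-07-01 is a Wednesday, so it moves forward to 2071-07-02.
Advancing 27 more days within July lands on 2071-07-29.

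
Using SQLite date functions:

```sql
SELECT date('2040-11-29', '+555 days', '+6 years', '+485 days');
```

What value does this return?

2049-10-05

Applying '+555 days' to 2040-11-29: counting 555 days forward gives 2042-06-07.
Adding +6 years to 2042-06-07 gives 2048-06-07.
Applying '+485 days' to 2048-06-07: counting 485 days forward gives 2049-10-05.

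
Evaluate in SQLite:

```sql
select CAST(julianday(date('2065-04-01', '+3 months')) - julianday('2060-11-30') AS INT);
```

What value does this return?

Adding +3 months to 2065-04-01 gives 2065-07-01.
0 days remain in November 2060 after the 30th (30 − 30).
Full months from December 2060 through June 2065 contribute their day counts.
Then 1 day into July 2065.
Total: 0 + 31 + 31 + 28 + 31 + 30 + 31 + 30 + 31 + 31 + 30 + 31 + 30 + 31 + 31 + 28 + 31 + 30 + 31 + 30 + 31 + 31 + 30 + 31 + 30 + 31 + 31 + 28 + 31 + 30 + 31 + 30 + 31 + 31 + 30 + 31 + 30 + 31 + 31 + 29 + 31 + 30 + 31 + 30 + 31 + 31 + 30 + 31 + 30 + 31 + 31 + 28 + 31 + 30 + 31 + 30 + 1 = 1674.

1674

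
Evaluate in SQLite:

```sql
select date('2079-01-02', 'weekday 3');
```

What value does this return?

`weekday 3` advances to the next Wednesday; 2079-01-02 is a Monday, so it moves forward to 2079-01-04.

2079-01-04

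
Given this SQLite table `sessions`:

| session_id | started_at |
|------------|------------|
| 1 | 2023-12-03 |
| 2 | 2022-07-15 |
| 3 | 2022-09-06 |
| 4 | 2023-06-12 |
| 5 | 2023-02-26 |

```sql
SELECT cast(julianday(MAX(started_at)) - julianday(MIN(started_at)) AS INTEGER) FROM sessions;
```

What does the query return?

506

MIN = 2022-07-15, MAX = 2023-12-03.
16 days remain in July 2022 after the 15th (31 − 15).
Full months from August 2022 through November 2023 contribute their day counts.
Then 3 days into December 2023.
Total: 16 + 31 + 30 + 31 + 30 + 31 + 31 + 28 + 31 + 30 + 31 + 30 + 31 + 31 + 30 + 31 + 30 + 3 = 506.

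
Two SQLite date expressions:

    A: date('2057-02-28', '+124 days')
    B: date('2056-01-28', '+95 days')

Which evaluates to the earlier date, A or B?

A = 2057-07-02.
B = 2056-05-02.
B is earlier.

B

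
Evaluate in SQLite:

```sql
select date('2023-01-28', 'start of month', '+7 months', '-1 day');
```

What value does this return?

`start of month` rewinds 2023-01-28 to 2023-01-01.
Adding +7 months to 2023-01-01 gives 2023-08-01.
Going back 1 day from 2023-08-01 reaches 2023-07-31 (last day of July, 31 days).

2023-07-31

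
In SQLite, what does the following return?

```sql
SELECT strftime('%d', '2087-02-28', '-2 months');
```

28

First apply '-2 months': 2087-02-28 → 2086-12-28.
`%d` extracts the 2-digit day of month: 28.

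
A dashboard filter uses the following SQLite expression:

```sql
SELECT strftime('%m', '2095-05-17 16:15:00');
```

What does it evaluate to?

`%m` extracts the 2-digit month (01-12): 05.

05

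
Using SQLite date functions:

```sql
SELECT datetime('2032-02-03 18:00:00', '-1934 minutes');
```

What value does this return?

1934 minutes = 32h 14m; -1934 minutes from 2032-02-03 18:00:00 is 2032-02-02 09:46:00 (crosses midnight).

2032-02-02 09:46:00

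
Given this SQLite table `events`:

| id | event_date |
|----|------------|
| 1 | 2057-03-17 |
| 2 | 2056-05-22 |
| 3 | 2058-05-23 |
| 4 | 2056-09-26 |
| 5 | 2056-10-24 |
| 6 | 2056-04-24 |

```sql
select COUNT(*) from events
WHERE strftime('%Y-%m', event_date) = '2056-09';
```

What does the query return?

Rows with year-month 2056-09: 2056-09-26 → 1.

1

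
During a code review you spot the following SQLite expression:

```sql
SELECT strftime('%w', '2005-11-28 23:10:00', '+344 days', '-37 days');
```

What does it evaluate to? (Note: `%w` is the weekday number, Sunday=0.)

0

First apply '+344 days', '-37 days': 2005-11-28 23:10:00 → 2006-10-01 23:10:00.
2006-10-01 is a Sunday; with Sunday=0 that is 0.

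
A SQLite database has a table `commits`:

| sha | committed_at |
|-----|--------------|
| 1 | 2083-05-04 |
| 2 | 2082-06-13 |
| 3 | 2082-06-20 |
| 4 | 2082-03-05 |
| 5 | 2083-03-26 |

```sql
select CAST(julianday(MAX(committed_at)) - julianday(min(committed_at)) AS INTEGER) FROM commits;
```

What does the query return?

MIN = 2082-03-05, MAX = 2083-05-04.
26 days remain in March 2082 after the 5th (31 − 5).
Full months from April 2082 through April 2083 contribute their day counts.
Then 4 days into May 2083.
Total: 26 + 30 + 31 + 30 + 31 + 31 + 30 + 31 + 30 + 31 + 31 + 28 + 31 + 30 + 4 = 425.

425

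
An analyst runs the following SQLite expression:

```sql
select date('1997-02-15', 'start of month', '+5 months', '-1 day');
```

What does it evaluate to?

1997-06-30

`start of month` rewinds 1997-02-15 to 1997-02-01.
Adding +5 months to 1997-02-01 gives 1997-07-01.
Going back 1 day from 1997-07-01 reaches 1997-06-30 (last day of June, 30 days).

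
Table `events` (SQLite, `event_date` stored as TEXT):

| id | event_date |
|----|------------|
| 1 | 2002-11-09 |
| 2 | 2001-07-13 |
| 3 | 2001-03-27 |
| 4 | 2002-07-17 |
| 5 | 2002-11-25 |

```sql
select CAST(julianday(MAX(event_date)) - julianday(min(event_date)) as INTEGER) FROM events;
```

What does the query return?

608

MIN = 2001-03-27, MAX = 2002-11-25.
4 days remain in March 2001 after the 27th (31 − 27).
Full months from April 2001 through October 2002 contribute their day counts.
Then 25 days into November 2002.
Total: 4 + 30 + 31 + 30 + 31 + 31 + 30 + 31 + 30 + 31 + 31 + 28 + 31 + 30 + 31 + 30 + 31 + 31 + 30 + 31 + 25 = 608.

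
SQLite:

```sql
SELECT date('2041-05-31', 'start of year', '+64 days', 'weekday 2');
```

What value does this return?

2041-03-12

`start of year` rewinds 2041-05-31 to 2041-01-01.
Applying '+64 days' to 2041-01-01: counting 64 days forward gives 2041-03-06.
`weekday 2` advances to the next Tuesday; 2041-03-06 is a Wednesday, so it moves forward to 2041-03-12.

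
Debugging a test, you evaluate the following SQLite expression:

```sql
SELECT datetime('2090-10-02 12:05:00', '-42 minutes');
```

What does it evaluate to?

2090-10-02 11:23:00

-42 minutes from 2090-10-02 12:05:00 is 2090-10-02 11:23:00.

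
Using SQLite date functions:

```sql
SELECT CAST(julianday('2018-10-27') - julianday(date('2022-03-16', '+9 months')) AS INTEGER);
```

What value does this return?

Adding +9 months to 2022-03-16 gives 2022-12-16.
4 days remain in October 2018 after the 27th (31 − 27).
Full months from November 2018 through November 2022 contribute their day counts.
Then 16 days into December 2022.
Total: 4 + 30 + 31 + 31 + 28 + 31 + 30 + 31 + 30 + 31 + 31 + 30 + 31 + 30 + 31 + 31 + 29 + 31 + 30 + 31 + 30 + 31 + 31 + 30 + 31 + 30 + 31 + 31 + 28 + 31 + 30 + 31 + 30 + 31 + 31 + 30 + 31 + 30 + 31 + 31 + 28 + 31 + 30 + 31 + 30 + 31 + 31 + 30 + 31 + 30 + 16 = 1511.
The subtraction is earlier − later, so the result is −1511 → -1511.

-1511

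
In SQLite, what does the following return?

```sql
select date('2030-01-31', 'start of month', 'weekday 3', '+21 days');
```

`start of month` rewinds 2030-01-31 to 2030-01-01.
`weekday 3` advances to the next Wednesday; 2030-01-01 is a Tuesday, so it moves forward to 2030-01-02.
Advancing 21 more days within January lands on 2030-01-23.

2030-01-23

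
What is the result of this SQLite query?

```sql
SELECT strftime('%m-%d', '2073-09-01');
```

`%m-%d` extracts the month-day: 09-01.

09-01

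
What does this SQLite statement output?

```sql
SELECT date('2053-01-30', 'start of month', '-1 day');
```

`start of month` rewinds 2053-01-30 to 2053-01-01.
Going back 1 day from 2053-01-01 reaches 2052-12-31 (last day of December, 31 days).

2052-12-31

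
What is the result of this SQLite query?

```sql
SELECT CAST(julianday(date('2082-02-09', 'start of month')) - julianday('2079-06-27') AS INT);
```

950

`start of month` rewinds 2082-02-09 to 2082-02-01.
3 days remain in June 2079 after the 27th (30 − 27).
Full months from July 2079 through January 2082 contribute their day counts.
Then 1 day into February 2082.
Total: 3 + 31 + 31 + 30 + 31 + 30 + 31 + 31 + 29 + 31 + 30 + 31 + 30 + 31 + 31 + 30 + 31 + 30 + 31 + 31 + 28 + 31 + 30 + 31 + 30 + 31 + 31 + 30 + 31 + 30 + 31 + 31 + 1 = 950.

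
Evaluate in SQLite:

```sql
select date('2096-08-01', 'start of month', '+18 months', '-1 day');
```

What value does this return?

`start of month` rewinds 2096-08-01 to 2096-08-01.
Adding +18 months to 2096-08-01 gives 2098-02-01.
Going back 1 day from 2098-02-01 reaches 2098-01-31 (last day of January, 31 days).

2098-01-31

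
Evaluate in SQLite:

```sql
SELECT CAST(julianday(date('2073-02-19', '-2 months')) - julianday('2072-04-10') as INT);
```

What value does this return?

Adding -2 months to 2073-02-19 gives 2072-12-19.
20 days remain in April 2072 after the 10th (30 − 10).
Full months from May 2072 through November 2072 contribute their day counts.
Then 19 days into December 2072.
Total: 20 + 31 + 30 + 31 + 31 + 30 + 31 + 30 + 19 = 253.

253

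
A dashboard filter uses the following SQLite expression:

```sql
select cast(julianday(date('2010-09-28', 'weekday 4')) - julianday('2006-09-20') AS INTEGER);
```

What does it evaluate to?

`weekday 4` advances to the next Thursday; 2010-09-28 is a Tuesday, so it moves forward to 2010-09-30.
10 days remain in September 2006 after the 20th (30 − 20).
Full months from October 2006 through August 2010 contribute their day counts.
Then 30 days into September 2010.
Total: 10 + 31 + 30 + 31 + 31 + 28 + 31 + 30 + 31 + 30 + 31 + 31 + 30 + 31 + 30 + 31 + 31 + 29 + 31 + 30 + 31 + 30 + 31 + 31 + 30 + 31 + 30 + 31 + 31 + 28 + 31 + 30 + 31 + 30 + 31 + 31 + 30 + 31 + 30 + 31 + 31 + 28 + 31 + 30 + 31 + 30 + 31 + 31 + 30 = 1471.

1471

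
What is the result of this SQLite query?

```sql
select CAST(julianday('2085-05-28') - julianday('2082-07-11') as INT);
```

1052

20 days remain in July 2082 after the 11th (31 − 11).
Full months from August 2082 through April 2085 contribute their day counts.
Then 28 days into May 2085.
Total: 20 + 31 + 30 + 31 + 30 + 31 + 31 + 28 + 31 + 30 + 31 + 30 + 31 + 31 + 30 + 31 + 30 + 31 + 31 + 29 + 31 + 30 + 31 + 30 + 31 + 31 + 30 + 31 + 30 + 31 + 31 + 28 + 31 + 30 + 28 = 1052.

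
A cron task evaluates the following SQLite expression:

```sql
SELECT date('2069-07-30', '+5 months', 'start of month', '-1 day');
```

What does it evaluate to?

2069-11-30

Adding +5 months to 2069-07-30 gives 2069-12-30.
`start of month` rewinds 2069-12-30 to 2069-12-01.
Going back 1 day from 2069-12-01 reaches 2069-11-30 (last day of November, 30 days).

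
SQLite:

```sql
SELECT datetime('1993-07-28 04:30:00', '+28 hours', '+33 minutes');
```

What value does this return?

1993-07-29 09:03:00

+28 hours from 1993-07-28 04:30:00 is 1993-07-29 08:30:00 (crosses midnight).
+33 minutes from 1993-07-29 08:30:00 is 1993-07-29 09:03:00.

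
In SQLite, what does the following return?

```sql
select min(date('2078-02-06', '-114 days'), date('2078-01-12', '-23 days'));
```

date('2078-02-06', '-114 days') → 2077-10-15.
date('2078-01-12', '-23 days') → 2077-12-20.
Earlier of the two is 2077-10-15.

2077-10-15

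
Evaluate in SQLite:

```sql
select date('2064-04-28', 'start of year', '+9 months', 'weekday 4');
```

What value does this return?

2064-10-02

`start of year` rewinds 2064-04-28 to 2064-01-01.
Adding +9 months to 2064-01-01 gives 2064-10-01.
`weekday 4` advances to the next Thursday; 2064-10-01 is a Wednesday, so it moves forward to 2064-10-02.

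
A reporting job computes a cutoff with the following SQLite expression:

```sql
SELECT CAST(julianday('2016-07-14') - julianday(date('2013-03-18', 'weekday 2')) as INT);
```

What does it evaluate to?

`weekday 2` advances to the next Tuesday; 2013-03-18 is a Monday, so it moves forward to 2013-03-19.
12 days remain in March 2013 after the 19th (31 − 19).
Full months from April 2013 through June 2016 contribute their day counts.
Then 14 days into July 2016.
Total: 12 + 30 + 31 + 30 + 31 + 31 + 30 + 31 + 30 + 31 + 31 + 28 + 31 + 30 + 31 + 30 + 31 + 31 + 30 + 31 + 30 + 31 + 31 + 28 + 31 + 30 + 31 + 30 + 31 + 31 + 30 + 31 + 30 + 31 + 31 + 29 + 31 + 30 + 31 + 30 + 14 = 1213.

1213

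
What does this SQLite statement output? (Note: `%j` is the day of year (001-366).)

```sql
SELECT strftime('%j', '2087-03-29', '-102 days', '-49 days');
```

First apply '-102 days', '-49 days': 2087-03-29 → 2086-10-29.
Day-of-year for 2086-10-29: days since 2086-01-01 inclusive = 302, zero-padded to 302.

302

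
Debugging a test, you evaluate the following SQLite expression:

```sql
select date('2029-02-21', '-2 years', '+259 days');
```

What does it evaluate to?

Adding -2 years to 2029-02-21 gives 2027-02-21.
Applying '+259 days' to 2027-02-21: counting 259 days forward gives 2027-11-07.

2027-11-07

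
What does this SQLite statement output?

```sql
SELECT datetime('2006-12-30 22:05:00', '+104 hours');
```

2007-01-04 06:05:00

+104 hours from 2006-12-30 22:05:00 is 2007-01-04 06:05:00 (crosses midnight).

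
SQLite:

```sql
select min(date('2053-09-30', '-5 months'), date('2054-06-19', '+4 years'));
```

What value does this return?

date('2053-09-30', '-5 months') → 2053-04-30.
date('2054-06-19', '+4 years') → 2058-06-19.
Earlier of the two is 2053-04-30.

2053-04-30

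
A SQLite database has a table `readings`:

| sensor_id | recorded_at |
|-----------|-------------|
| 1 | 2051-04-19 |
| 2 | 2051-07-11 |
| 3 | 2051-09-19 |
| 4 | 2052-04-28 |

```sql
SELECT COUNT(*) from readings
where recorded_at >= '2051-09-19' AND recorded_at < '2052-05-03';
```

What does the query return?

Rows in [2051-09-19, 2052-05-03): 2051-09-19, 2052-04-28 → 2 rows.

2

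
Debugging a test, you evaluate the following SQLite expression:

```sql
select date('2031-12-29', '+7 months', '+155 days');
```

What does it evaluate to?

2032-12-31

Adding +7 months to 2031-12-29 gives 2032-07-29.
Applying '+155 days' to 2032-07-29: counting 155 days forward gives 2032-12-31.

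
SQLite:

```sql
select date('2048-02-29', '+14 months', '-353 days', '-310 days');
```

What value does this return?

2047-07-06

Adding +14 months to 2048-02-29 gives 2049-04-29.
Applying '-353 days' to 2049-04-29: counting 353 days back gives 2048-05-11.
Applying '-310 days' to 2048-05-11: counting 310 days back gives 2047-07-06.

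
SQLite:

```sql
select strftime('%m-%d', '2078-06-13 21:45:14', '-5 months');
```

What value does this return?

01-13

First apply '-5 months': 2078-06-13 21:45:14 → 2078-01-13 21:45:14.
`%m-%d` extracts the month-day: 01-13.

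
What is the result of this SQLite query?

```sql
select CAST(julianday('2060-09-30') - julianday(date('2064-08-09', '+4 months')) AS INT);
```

Adding +4 months to 2064-08-09 gives 2064-12-09.
0 days remain in September 2060 after the 30th (30 − 30).
Full months from October 2060 through November 2064 contribute their day counts.
Then 9 days into December 2064.
Total: 0 + 31 + 30 + 31 + 31 + 28 + 31 + 30 + 31 + 30 + 31 + 31 + 30 + 31 + 30 + 31 + 31 + 28 + 31 + 30 + 31 + 30 + 31 + 31 + 30 + 31 + 30 + 31 + 31 + 28 + 31 + 30 + 31 + 30 + 31 + 31 + 30 + 31 + 30 + 31 + 31 + 29 + 31 + 30 + 31 + 30 + 31 + 31 + 30 + 31 + 30 + 9 = 1531.
The subtraction is earlier − later, so the result is −1531 → -1531.

-1531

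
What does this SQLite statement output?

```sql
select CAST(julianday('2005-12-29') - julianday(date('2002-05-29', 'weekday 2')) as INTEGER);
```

1304

`weekday 2` advances to the next Tuesday; 2002-05-29 is a Wednesday, so it moves forward to 2002-06-04.
26 days remain in June 2002 after the 4th (30 − 4).
Full months from July 2002 through November 2005 contribute their day counts.
Then 29 days into December 2005.
Total: 26 + 31 + 31 + 30 + 31 + 30 + 31 + 31 + 28 + 31 + 30 + 31 + 30 + 31 + 31 + 30 + 31 + 30 + 31 + 31 + 29 + 31 + 30 + 31 + 30 + 31 + 31 + 30 + 31 + 30 + 31 + 31 + 28 + 31 + 30 + 31 + 30 + 31 + 31 + 30 + 31 + 30 + 29 = 1304.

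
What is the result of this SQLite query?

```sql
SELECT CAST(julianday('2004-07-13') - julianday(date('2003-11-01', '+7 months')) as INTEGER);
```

Adding +7 months to 2003-11-01 gives 2004-06-01.
29 days remain in June 2004 after the 1st (30 − 1).
Then 13 days into July 2004.
Total: 29 + 13 = 42.

42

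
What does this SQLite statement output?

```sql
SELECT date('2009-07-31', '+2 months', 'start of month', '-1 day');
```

Adding +2 months to 2009-07-31 targets 2009-09-31. September 2009 has only 30 days, so SQLite normalizes the 1-day overflow forward to 2009-10-01.
`start of month` rewinds 2009-10-01 to 2009-10-01.
Going back 1 day from 2009-10-01 reaches 2009-09-30 (last day of September, 30 days).

2009-09-30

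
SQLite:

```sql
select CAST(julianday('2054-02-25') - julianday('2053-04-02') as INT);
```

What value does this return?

28 days remain in April 2053 after the 2nd (30 − 2).
Full months from May 2053 through January 2054 contribute their day counts.
Then 25 days into February 2054.
Total: 28 + 31 + 30 + 31 + 31 + 30 + 31 + 30 + 31 + 31 + 25 = 329.

329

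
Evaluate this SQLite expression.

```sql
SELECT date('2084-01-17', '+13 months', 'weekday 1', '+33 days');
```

Adding +13 months to 2084-01-17 gives 2085-02-17.
`weekday 1` advances to the next Monday; 2085-02-17 is a Saturday, so it moves forward to 2085-02-19.
February 2085 has 28 days; 9 remain after the 19th, so 10 days reach 2085-03-01.
Advancing 23 more days within March lands on 2085-03-24.

2085-03-24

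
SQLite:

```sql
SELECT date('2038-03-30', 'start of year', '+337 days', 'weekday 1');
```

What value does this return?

`start of year` rewinds 2038-03-30 to 2038-01-01.
Applying '+337 days' to 2038-01-01: counting 337 days forward gives 2038-12-04.
`weekday 1` advances to the next Monday; 2038-12-04 is a Saturday, so it moves forward to 2038-12-06.

2038-12-06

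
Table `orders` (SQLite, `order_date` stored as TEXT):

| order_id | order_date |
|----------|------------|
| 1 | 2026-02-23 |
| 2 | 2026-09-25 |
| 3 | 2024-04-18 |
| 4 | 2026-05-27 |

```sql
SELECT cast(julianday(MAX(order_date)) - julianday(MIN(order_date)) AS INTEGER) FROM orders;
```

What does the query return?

MIN = 2024-04-18, MAX = 2026-09-25.
12 days remain in April 2024 after the 18th (30 − 18).
Full months from May 2024 through August 2026 contribute their day counts.
Then 25 days into September 2026.
Total: 12 + 31 + 30 + 31 + 31 + 30 + 31 + 30 + 31 + 31 + 28 + 31 + 30 + 31 + 30 + 31 + 31 + 30 + 31 + 30 + 31 + 31 + 28 + 31 + 30 + 31 + 30 + 31 + 31 + 25 = 890.

890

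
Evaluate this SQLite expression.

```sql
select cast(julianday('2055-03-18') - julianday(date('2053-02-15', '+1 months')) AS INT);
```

Adding +1 month to 2053-02-15 gives 2053-03-15.
16 days remain in March 2053 after the 15th (31 − 15).
Full months from April 2053 through February 2055 contribute their day counts.
Then 18 days into March 2055.
Total: 16 + 30 + 31 + 30 + 31 + 31 + 30 + 31 + 30 + 31 + 31 + 28 + 31 + 30 + 31 + 30 + 31 + 31 + 30 + 31 + 30 + 31 + 31 + 28 + 18 = 733.

733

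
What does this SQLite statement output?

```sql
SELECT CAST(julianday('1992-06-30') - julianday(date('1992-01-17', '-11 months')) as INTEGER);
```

499

Adding -11 months to 1992-01-17 gives 1991-02-17.
11 days remain in February 1991 after the 17th (28 − 17).
Full months from March 1991 through May 1992 contribute their day counts.
Then 30 days into June 1992.
Total: 11 + 31 + 30 + 31 + 30 + 31 + 31 + 30 + 31 + 30 + 31 + 31 + 29 + 31 + 30 + 31 + 30 = 499.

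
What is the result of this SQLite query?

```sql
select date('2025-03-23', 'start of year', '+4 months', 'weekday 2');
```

`start of year` rewinds 2025-03-23 to 2025-01-01.
Adding +4 months to 2025-01-01 gives 2025-05-01.
`weekday 2` advances to the next Tuesday; 2025-05-01 is a Thursday, so it moves forward to 2025-05-06.

2025-05-06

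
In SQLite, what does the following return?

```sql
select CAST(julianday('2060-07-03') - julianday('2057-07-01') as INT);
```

1098

30 days remain in July 2057 after the 1st (31 − 1).
Full months from August 2057 through June 2060 contribute their day counts.
Then 3 days into July 2060.
Total: 30 + 31 + 30 + 31 + 30 + 31 + 31 + 28 + 31 + 30 + 31 + 30 + 31 + 31 + 30 + 31 + 30 + 31 + 31 + 28 + 31 + 30 + 31 + 30 + 31 + 31 + 30 + 31 + 30 + 31 + 31 + 29 + 31 + 30 + 31 + 30 + 3 = 1098.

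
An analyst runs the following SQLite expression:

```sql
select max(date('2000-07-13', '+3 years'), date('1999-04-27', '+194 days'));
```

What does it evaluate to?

2003-07-13

date('2000-07-13', '+3 years') → 2003-07-13.
date('1999-04-27', '+194 days') → 1999-11-07.
Later of the two is 2003-07-13.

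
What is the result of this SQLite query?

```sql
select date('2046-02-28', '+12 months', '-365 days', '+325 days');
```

Adding +12 months to 2046-02-28 gives 2047-02-28.
Applying '-365 days' to 2047-02-28: counting 365 days back gives 2046-02-28.
Applying '+325 days' to 2046-02-28: counting 325 days forward gives 2047-01-19.

2047-01-19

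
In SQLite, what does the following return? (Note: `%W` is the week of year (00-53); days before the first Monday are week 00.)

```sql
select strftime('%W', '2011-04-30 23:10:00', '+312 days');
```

10

First apply '+312 days': 2011-04-30 23:10:00 → 2012-03-07 23:10:00.
2012-03-07 is a Wednesday. SQLite's %W counts Mondays since the year started; the result is 10.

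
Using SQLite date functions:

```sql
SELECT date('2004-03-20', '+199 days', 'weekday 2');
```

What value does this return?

2004-10-05

Applying '+199 days' to 2004-03-20: counting 199 days forward gives 2004-10-05.
`weekday 2` advances to the next Tuesday; 2004-10-05 is already a Tuesday, so it stays at 2004-10-05.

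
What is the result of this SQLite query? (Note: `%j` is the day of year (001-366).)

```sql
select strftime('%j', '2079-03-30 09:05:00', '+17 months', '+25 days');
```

First apply '+17 months', '+25 days': 2079-03-30 09:05:00 → 2080-09-24 09:05:00.
Day-of-year for 2080-09-24: days since 2080-01-01 inclusive = 268, zero-padded to 268.

268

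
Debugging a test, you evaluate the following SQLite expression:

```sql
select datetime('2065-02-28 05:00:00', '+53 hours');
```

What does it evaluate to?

2065-03-02 10:00:00

+53 hours from 2065-02-28 05:00:00 is 2065-03-02 10:00:00 (crosses midnight).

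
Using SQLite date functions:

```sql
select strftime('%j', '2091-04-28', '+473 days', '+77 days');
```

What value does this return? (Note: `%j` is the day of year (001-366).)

First apply '+473 days', '+77 days': 2091-04-28 → 2092-10-29.
Day-of-year for 2092-10-29: days since 2092-01-01 inclusive = 303, zero-padded to 303.

303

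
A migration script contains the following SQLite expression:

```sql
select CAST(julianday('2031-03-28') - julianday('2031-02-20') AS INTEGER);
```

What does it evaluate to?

36

8 days remain in February 2031 after the 20th (28 − 20).
Then 28 days into March 2031.
Total: 8 + 28 = 36.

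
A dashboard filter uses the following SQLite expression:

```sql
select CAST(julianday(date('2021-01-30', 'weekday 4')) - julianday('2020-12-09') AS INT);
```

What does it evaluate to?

57

`weekday 4` advances to the next Thursday; 2021-01-30 is a Saturday, so it moves forward to 2021-02-04.
22 days remain in December 2020 after the 9th (31 − 9).
January 2021: 31 days.
Then 4 days into February 2021.
Total: 22 + 31 + 4 = 57.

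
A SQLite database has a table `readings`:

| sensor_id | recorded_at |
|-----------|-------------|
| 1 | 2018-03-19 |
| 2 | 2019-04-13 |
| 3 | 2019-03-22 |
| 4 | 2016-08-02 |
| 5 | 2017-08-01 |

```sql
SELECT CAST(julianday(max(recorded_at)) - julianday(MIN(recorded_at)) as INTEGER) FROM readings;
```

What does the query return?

984

MIN = 2016-08-02, MAX = 2019-04-13.
29 days remain in August 2016 after the 2nd (31 − 2).
Full months from September 2016 through March 2019 contribute their day counts.
Then 13 days into April 2019.
Total: 29 + 30 + 31 + 30 + 31 + 31 + 28 + 31 + 30 + 31 + 30 + 31 + 31 + 30 + 31 + 30 + 31 + 31 + 28 + 31 + 30 + 31 + 30 + 31 + 31 + 30 + 31 + 30 + 31 + 31 + 28 + 31 + 13 = 984.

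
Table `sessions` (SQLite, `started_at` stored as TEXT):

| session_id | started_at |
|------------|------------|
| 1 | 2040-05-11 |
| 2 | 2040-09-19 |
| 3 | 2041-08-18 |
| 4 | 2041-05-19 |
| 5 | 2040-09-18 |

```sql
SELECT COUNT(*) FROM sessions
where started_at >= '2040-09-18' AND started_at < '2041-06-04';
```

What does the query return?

Rows in [2040-09-18, 2041-06-04): 2040-09-19, 2041-05-19, 2040-09-18 → 3 rows.

3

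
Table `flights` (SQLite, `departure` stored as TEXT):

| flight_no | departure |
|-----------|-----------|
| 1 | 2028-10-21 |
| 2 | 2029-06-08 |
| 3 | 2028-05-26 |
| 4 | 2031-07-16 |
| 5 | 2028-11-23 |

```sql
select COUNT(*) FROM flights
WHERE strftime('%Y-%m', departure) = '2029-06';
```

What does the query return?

1

Rows with year-month 2029-06: 2029-06-08 → 1.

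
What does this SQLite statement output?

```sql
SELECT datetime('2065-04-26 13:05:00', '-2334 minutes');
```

2334 minutes = 38h 54m; -2334 minutes from 2065-04-26 13:05:00 is 2065-04-24 22:11:00 (crosses midnight).

2065-04-24 22:11:00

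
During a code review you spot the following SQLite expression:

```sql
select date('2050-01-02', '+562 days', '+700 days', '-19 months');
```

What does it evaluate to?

Applying '+562 days' to 2050-01-02: counting 562 days forward gives 2051-07-18.
Applying '+700 days' to 2051-07-18: counting 700 days forward gives 2053-06-17.
Adding -19 months to 2053-06-17 gives 2051-11-17.

2051-11-17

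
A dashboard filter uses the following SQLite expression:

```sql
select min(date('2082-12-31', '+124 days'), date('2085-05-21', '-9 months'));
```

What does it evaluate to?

2083-05-04

date('2082-12-31', '+124 days') → 2083-05-04.
date('2085-05-21', '-9 months') → 2084-08-21.
Earlier of the two is 2083-05-04.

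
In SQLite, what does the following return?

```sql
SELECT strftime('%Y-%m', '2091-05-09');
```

2091-05

`%Y-%m` extracts the year-month: 2091-05.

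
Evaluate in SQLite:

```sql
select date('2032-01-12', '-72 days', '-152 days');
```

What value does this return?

Applying '-72 days' to 2032-01-12: counting 72 days back gives 2031-11-01.
Applying '-152 days' to 2031-11-01: counting 152 days back gives 2031-06-02.

2031-06-02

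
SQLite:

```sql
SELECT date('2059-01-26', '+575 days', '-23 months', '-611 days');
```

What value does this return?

Applying '+575 days' to 2059-01-26: counting 575 days forward gives 2060-08-23.
Adding -23 months to 2060-08-23 gives 2058-09-23.
Applying '-611 days' to 2058-09-23: counting 611 days back gives 2057-01-20.

2057-01-20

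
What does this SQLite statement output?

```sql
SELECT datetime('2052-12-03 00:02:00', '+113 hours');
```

2052-12-07 17:02:00

+113 hours from 2052-12-03 00:02:00 is 2052-12-07 17:02:00 (crosses midnight).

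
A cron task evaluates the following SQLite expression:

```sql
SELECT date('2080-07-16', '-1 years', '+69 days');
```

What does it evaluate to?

2079-09-23

Adding -1 year to 2080-07-16 gives 2079-07-16.
Applying '+69 days' to 2079-07-16: counting 69 days forward gives 2079-09-23.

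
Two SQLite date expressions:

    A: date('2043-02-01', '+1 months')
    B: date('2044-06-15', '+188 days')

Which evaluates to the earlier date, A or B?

A = 2043-03-01.
B = 2044-12-20.
A is earlier.

A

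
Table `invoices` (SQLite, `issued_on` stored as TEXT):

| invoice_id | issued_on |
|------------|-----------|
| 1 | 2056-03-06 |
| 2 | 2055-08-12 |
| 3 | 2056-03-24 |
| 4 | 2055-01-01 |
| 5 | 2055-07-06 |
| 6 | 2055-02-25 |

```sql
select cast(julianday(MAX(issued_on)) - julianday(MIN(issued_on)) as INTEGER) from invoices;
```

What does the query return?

448

MIN = 2055-01-01, MAX = 2056-03-24.
30 days remain in January 2055 after the 1st (31 − 1).
Full months from February 2055 through February 2056 contribute their day counts.
Then 24 days into March 2056.
Total: 30 + 28 + 31 + 30 + 31 + 30 + 31 + 31 + 30 + 31 + 30 + 31 + 31 + 29 + 24 = 448.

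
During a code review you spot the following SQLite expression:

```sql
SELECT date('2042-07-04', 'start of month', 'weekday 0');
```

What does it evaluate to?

2042-07-06

`start of month` rewinds 2042-07-04 to 2042-07-01.
`weekday 0` advances to the next Sunday; 2042-07-01 is a Tuesday, so it moves forward to 2042-07-06.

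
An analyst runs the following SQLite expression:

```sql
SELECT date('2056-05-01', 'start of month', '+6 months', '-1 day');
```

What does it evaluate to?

2056-10-31

`start of month` rewinds 2056-05-01 to 2056-05-01.
Adding +6 months to 2056-05-01 gives 2056-11-01.
Going back 1 day from 2056-11-01 reaches 2056-10-31 (last day of October, 31 days).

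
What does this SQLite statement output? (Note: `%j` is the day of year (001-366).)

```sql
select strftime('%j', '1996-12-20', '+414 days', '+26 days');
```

064

First apply '+414 days', '+26 days': 1996-12-20 → 1998-03-05.
Day-of-year for 1998-03-05: days since 1998-01-01 inclusive = 64, zero-padded to 064.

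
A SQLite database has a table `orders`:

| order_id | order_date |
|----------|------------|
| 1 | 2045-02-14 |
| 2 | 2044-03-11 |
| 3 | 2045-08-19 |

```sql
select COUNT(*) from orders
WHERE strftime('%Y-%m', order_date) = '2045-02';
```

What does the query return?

Rows with year-month 2045-02: 2045-02-14 → 1.

1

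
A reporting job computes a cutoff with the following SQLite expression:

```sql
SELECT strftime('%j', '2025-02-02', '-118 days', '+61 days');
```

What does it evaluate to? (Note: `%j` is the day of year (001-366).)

342

First apply '-118 days', '+61 days': 2025-02-02 → 2024-12-07.
Day-of-year for 2024-12-07: days since 2024-01-01 inclusive = 342, zero-padded to 342.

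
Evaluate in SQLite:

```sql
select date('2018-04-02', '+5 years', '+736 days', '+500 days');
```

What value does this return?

Adding +5 years to 2018-04-02 gives 2023-04-02.
Applying '+736 days' to 2023-04-02: counting 736 days forward gives 2025-04-07.
Applying '+500 days' to 2025-04-07: counting 500 days forward gives 2026-08-20.

2026-08-20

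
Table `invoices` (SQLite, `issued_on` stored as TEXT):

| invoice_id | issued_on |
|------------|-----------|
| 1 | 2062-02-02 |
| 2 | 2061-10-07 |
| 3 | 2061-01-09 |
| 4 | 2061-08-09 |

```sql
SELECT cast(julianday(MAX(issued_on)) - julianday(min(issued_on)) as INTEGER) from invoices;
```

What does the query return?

389

MIN = 2061-01-09, MAX = 2062-02-02.
22 days remain in January 2061 after the 9th (31 − 9).
Full months from February 2061 through January 2062 contribute their day counts.
Then 2 days into February 2062.
Total: 22 + 28 + 31 + 30 + 31 + 30 + 31 + 31 + 30 + 31 + 30 + 31 + 31 + 2 = 389.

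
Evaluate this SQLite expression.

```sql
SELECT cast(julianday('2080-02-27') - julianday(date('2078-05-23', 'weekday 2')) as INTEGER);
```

644

`weekday 2` advances to the next Tuesday; 2078-05-23 is a Monday, so it moves forward to 2078-05-24.
7 days remain in May 2078 after the 24th (31 − 24).
Full months from June 2078 through January 2080 contribute their day counts.
Then 27 days into February 2080.
Total: 7 + 30 + 31 + 31 + 30 + 31 + 30 + 31 + 31 + 28 + 31 + 30 + 31 + 30 + 31 + 31 + 30 + 31 + 30 + 31 + 31 + 27 = 644.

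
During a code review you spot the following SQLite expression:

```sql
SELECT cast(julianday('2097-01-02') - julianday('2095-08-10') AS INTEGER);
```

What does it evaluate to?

511

21 days remain in August 2095 after the 10th (31 − 10).
Full months from September 2095 through December 2096 contribute their day counts.
Then 2 days into January 2097.
Total: 21 + 30 + 31 + 30 + 31 + 31 + 29 + 31 + 30 + 31 + 30 + 31 + 31 + 30 + 31 + 30 + 31 + 2 = 511.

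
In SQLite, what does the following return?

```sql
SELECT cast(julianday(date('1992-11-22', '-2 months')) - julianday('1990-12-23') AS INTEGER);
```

Adding -2 months to 1992-11-22 gives 1992-09-22.
8 days remain in December 1990 after the 23rd (31 − 23).
Full months from January 1991 through August 1992 contribute their day counts.
Then 22 days into September 1992.
Total: 8 + 31 + 28 + 31 + 30 + 31 + 30 + 31 + 31 + 30 + 31 + 30 + 31 + 31 + 29 + 31 + 30 + 31 + 30 + 31 + 31 + 22 = 639.

639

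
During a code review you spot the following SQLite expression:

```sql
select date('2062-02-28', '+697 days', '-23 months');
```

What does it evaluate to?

2062-02-26

Applying '+697 days' to 2062-02-28: counting 697 days forward gives 2064-01-26.
Adding -23 months to 2064-01-26 gives 2062-02-26.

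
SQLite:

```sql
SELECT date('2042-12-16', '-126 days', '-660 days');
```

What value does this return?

2040-10-21

Applying '-126 days' to 2042-12-16: counting 126 days back gives 2042-08-12.
Applying '-660 days' to 2042-08-12: counting 660 days back gives 2040-10-21.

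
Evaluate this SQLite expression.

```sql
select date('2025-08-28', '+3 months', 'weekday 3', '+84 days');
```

2026-02-25

Adding +3 months to 2025-08-28 gives 2025-11-28.
`weekday 3` advances to the next Wednesday; 2025-11-28 is a Friday, so it moves forward to 2025-12-03.
Applying '+84 days' to 2025-12-03: counting 84 days forward gives 2026-02-25.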